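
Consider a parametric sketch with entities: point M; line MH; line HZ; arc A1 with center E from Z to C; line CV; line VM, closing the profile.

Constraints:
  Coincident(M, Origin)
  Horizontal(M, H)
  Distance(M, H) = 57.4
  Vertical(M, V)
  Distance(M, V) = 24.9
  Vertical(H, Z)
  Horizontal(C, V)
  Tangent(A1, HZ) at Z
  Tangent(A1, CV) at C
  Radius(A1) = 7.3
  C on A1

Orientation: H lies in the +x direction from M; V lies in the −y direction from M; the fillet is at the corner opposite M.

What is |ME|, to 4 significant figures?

53.10

M is at the origin; M and H share the same y with |MH| = 57.4 and H on the +x side, so H = (57.40, 0.000). MV is vertical with |MV| = 24.9 and V on the −y side, so V = (0.000, -24.90). The virtual corner opposite M is at (57.40, -24.90). The tangent condition forces EZ to be normal to HZ and the tangent condition forces EC to be normal to CV, with radius 7.3, so the center E sits 7.3 in from both sides at E = (50.10, -17.60). Then |ME| = |E − M| = 53.10.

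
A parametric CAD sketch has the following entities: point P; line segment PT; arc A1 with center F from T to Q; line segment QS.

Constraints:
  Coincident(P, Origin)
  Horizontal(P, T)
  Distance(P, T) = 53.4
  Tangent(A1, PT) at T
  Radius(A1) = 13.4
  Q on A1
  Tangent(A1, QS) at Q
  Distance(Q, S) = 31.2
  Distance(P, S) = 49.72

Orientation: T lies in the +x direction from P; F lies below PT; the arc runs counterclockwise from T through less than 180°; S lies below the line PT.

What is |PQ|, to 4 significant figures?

41.70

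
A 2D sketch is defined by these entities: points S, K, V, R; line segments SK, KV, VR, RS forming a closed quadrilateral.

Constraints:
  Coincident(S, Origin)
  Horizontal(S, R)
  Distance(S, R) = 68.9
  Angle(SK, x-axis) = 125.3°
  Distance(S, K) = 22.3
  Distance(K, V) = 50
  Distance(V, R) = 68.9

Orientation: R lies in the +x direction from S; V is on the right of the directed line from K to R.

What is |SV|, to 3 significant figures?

28.7

Checks: |KV| = 50.00 ✓; |VR| = 68.90 ✓.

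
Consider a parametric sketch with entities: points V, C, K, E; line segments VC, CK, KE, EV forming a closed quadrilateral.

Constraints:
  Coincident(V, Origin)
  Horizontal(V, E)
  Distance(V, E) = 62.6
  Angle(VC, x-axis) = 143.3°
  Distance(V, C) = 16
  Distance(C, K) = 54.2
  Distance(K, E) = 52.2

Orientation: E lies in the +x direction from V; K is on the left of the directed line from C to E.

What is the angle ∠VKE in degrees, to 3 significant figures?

74.0°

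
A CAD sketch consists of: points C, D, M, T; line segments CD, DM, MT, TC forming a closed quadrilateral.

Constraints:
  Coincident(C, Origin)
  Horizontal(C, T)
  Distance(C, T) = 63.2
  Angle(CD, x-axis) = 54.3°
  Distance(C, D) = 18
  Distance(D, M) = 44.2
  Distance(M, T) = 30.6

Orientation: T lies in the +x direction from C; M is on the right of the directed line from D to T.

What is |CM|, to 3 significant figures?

43.6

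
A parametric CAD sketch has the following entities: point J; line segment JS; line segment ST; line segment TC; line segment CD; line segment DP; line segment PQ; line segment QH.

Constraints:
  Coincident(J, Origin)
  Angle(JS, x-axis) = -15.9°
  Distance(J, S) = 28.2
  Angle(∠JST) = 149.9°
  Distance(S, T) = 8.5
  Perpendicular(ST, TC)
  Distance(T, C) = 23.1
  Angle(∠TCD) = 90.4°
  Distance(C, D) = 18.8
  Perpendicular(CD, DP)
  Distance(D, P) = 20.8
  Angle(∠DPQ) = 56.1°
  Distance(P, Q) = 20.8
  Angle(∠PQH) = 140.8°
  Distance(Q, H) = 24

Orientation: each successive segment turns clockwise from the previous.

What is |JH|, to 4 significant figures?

44.63

J is at the origin; JS runs at -15.9° with length 28.2, so S = (27.12, -7.726). ∠JST = 149.9° gives ST at -46.00° from the x-axis; with |ST| = 8.5, T = (33.03, -13.84). The perpendicularity gives TC at right angles to ST, so TC runs at -136.0°; with |TC| = 23.1, C = (16.41, -29.89). ∠TCD = 90.4° gives CD at 134.4° from the x-axis; with |CD| = 18.8, D = (3.255, -16.45). CD ⟂ DP, so DP runs at 44.40°; with |DP| = 20.8, P = (18.12, -1.902). ∠DPQ = 56.1° gives PQ at -79.50° from the x-axis; with |PQ| = 20.8, Q = (21.91, -22.35). ∠PQH = 140.8° gives QH at -118.7° from the x-axis; with |QH| = 24.0, H = (10.38, -43.40). Then |JH| = |H − J| = 44.63.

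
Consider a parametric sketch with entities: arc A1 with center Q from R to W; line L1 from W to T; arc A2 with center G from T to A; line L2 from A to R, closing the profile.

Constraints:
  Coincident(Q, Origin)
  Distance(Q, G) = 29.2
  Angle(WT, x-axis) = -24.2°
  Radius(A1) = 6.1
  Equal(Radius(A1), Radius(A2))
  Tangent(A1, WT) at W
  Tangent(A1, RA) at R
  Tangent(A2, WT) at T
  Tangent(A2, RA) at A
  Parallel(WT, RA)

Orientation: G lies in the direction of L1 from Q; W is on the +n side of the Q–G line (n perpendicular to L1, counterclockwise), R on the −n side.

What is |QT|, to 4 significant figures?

29.83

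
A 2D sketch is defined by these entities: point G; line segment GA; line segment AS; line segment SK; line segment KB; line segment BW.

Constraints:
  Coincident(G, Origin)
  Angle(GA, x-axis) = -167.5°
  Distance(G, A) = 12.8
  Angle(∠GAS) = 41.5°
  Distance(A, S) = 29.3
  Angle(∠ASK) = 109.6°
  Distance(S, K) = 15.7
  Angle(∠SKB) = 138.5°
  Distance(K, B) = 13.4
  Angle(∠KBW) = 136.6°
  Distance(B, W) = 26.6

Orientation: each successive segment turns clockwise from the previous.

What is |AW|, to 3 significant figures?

38.7

G is at the origin; GA runs at -167.5° with length 12.8, so A = (-12.5, -2.77). ∠GAS = 41.5° gives AS at 54.0° from the x-axis; with |AS| = 29.3, S = (4.73, 20.9). ∠ASK = 109.6° gives SK at -16.4° from the x-axis; with |SK| = 15.7, K = (19.8, 16.5). ∠SKB = 138.5° gives KB at -57.9° from the x-axis; with |KB| = 13.4, B = (26.9, 5.15). ∠KBW = 136.6° gives BW at -101° from the x-axis; with |BW| = 26.6, W = (21.7, -20.9). Then |AW| = |W − A| = 38.7.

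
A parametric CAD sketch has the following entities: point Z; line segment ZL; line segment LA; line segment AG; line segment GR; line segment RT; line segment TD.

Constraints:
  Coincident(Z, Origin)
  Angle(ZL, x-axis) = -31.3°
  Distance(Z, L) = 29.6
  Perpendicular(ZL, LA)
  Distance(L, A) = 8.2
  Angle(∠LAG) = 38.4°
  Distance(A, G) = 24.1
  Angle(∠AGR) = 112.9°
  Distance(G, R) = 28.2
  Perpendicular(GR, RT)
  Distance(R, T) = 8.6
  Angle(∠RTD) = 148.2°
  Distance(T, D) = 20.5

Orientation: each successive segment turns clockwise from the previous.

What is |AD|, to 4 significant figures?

27.05

GR ⟂ RT, so RT runs at -60.00°; with |RT| = 8.6, T = (46.78, 8.183). ∠RTD = 148.2° gives TD at -91.80° from the x-axis; with |TD| = 20.5, D = (46.13, -12.31). Then |AD| = |D − A| = 27.05.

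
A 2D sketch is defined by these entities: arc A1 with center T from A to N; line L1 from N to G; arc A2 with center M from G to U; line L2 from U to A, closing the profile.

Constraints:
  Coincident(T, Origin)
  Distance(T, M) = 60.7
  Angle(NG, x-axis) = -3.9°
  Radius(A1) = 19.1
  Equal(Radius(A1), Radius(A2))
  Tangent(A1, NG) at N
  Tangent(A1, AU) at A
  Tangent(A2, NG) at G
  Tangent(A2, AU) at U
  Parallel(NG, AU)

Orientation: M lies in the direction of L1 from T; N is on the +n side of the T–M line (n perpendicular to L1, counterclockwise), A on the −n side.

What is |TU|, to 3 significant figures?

63.6

The slot axis is L1's direction at -3.9°, so u = (cos -3.9°, sin -3.9°) = (0.998, -0.0680) and n = (−sin -3.9°, cos -3.9°) = (0.0680, 0.998). T is at the origin and M lies 60.7 along u from T, so M = 60.7·u = (60.6, -4.13). Tangency of A1 to both parallel lines with radius 19.1 puts N and A at T ± 19.1·n: N = (1.30, 19.1), A = (-1.30, -19.1). Equal radii place G and U the same way about M: G = M + 19.1·n = (61.9, 14.9), U = M − 19.1·n = (59.3, -23.2). Then |TU| = |U − T| = 63.6.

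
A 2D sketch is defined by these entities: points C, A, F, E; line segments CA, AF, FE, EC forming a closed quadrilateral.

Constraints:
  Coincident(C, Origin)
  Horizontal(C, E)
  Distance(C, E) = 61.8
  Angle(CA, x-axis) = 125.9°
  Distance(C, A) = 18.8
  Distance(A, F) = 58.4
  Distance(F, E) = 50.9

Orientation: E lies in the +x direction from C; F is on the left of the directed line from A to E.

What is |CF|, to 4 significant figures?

59.86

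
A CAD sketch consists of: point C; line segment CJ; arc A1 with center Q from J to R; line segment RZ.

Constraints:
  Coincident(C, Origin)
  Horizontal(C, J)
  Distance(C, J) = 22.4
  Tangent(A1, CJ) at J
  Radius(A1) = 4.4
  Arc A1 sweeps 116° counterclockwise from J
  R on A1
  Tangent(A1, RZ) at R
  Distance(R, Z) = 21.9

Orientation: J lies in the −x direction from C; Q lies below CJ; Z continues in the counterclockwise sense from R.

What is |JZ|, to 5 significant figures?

26.618

On A1, J sits at bearing 90° from Q; a 116° counterclockwise sweep puts R at bearing 206°, so R = Q + 4.4·(cos 206°, sin 206°) = (-26.355, -6.3288). A1 meets RZ tangentially, so QR is at right angles to RZ, so RZ runs along (−sin 206°, cos 206°); with |RZ| = 21.9, Z = (-16.754, -26.012). Then |JZ| = |Z − J| = 26.618.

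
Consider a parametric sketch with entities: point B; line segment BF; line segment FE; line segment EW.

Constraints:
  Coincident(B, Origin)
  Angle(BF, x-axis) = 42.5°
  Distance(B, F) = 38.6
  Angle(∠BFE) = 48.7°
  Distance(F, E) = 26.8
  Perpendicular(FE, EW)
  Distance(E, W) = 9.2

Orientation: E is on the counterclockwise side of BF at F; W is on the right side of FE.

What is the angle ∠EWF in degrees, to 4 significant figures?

71.05°

B is at the origin; BF runs at 42.5° with length 38.6, so F = 38.6·(cos 42.5°, sin 42.5°) = (28.46, 26.08). ∠BFE = 48.7°, so FE runs at 42.5° + (180° − 48.7°) = 173.8° from the x-axis; with |FE| = 26.8, E = F + 26.8·(cos 173.8°, sin 173.8°) = (1.816, 28.97). FE ⟂ EW; with |EW| = 9.2 on the right of FE, W = E + 9.2·(0.1080, 0.9942) = (2.809, 38.12). Then cos ∠EWF = WE·WF / (|WE||WF|), giving 71.05°.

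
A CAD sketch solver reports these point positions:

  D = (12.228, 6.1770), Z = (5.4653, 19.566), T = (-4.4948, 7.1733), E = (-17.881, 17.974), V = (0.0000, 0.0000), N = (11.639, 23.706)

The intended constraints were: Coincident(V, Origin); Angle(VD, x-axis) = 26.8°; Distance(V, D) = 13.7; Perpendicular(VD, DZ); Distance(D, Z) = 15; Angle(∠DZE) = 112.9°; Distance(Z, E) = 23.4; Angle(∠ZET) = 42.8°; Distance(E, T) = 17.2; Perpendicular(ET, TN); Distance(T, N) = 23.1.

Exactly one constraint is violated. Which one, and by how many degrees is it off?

Perpendicular(ET, TN) — off by 5.40°.

V = (0.00, 0.00) ✓; VD at 26.80° ✓; |VD| = 13.70 ✓; ∠(VD, DZ) = 90.00° ✓; |DZ| = 15.00 ✓; ∠DZE = 112.9° ✓; |ZE| = 23.40 ✓; ∠ZET = 42.80° ✓; |ET| = 17.20 ✓; ∠(ET, TN) = 84.60° ✗; |TN| = 23.10 ✓.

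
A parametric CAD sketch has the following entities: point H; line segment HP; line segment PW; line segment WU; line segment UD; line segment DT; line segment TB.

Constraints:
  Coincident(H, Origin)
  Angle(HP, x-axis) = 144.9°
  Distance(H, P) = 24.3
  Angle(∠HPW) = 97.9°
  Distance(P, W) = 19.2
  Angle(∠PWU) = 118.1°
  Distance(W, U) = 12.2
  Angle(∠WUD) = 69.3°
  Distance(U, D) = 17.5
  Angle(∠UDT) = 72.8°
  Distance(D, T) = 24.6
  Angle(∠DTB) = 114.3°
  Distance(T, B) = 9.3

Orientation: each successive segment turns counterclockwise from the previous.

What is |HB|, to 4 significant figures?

44.69

H is at the origin; HP runs at 144.9° with length 24.3, so P = (-19.88, 13.97). ∠HPW = 97.9° gives PW at -133.0° from the x-axis; with |PW| = 19.2, W = (-32.98, -0.06936). ∠PWU = 118.1° gives WU at -71.10° from the x-axis; with |WU| = 12.2, U = (-29.02, -11.61). ∠WUD = 69.3° gives UD at 39.60° from the x-axis; with |UD| = 17.5, D = (-15.54, -0.4567). ∠UDT = 72.8° gives DT at 146.8° from the x-axis; with |DT| = 24.6, T = (-36.12, 13.01). ∠DTB = 114.3° gives TB at -147.5° from the x-axis; with |TB| = 9.3, B = (-43.97, 8.016). Then |HB| = |B − H| = 44.69.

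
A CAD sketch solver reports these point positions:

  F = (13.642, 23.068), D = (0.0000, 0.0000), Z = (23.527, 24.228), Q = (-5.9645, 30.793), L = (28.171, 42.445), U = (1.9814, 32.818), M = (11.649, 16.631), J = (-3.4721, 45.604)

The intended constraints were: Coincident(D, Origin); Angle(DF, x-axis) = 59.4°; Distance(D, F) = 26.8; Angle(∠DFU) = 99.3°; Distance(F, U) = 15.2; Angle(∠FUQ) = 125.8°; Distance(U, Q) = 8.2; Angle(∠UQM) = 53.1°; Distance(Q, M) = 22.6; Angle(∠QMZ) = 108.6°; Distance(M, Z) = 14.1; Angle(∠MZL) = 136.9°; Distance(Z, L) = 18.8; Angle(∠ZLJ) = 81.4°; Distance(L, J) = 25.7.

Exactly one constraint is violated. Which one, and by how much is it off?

Distance(L, J) = 25.7 — off by 6.10.

D = (0.00, 0.00) ✓; DF at 59.40° ✓; |DF| = 26.80 ✓; ∠DFU = 99.30° ✓; |FU| = 15.20 ✓; ∠FUQ = 125.8° ✓; |UQ| = 8.200 ✓; ∠UQM = 53.10° ✓; |QM| = 22.60 ✓; ∠QMZ = 108.6° ✓; |MZ| = 14.10 ✓; ∠MZL = 136.9° ✓; |ZL| = 18.80 ✓; ∠ZLJ = 81.40° ✓; |LJ| = 31.80 ✗.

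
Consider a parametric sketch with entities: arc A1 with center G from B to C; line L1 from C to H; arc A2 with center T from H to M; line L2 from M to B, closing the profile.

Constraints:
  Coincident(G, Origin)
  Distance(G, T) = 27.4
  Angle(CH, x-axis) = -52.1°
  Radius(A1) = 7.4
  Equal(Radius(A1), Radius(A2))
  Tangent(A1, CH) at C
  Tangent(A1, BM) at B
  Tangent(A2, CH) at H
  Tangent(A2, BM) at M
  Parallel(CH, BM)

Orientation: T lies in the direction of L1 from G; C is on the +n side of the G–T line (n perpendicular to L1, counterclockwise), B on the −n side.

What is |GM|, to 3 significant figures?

28.4

The slot axis is L1's direction at -52.1°, so u = (cos -52.1°, sin -52.1°) = (0.614, -0.789) and n = (−sin -52.1°, cos -52.1°) = (0.789, 0.614). G is at the origin and T lies 27.4 along u from G, so T = 27.4·u = (16.8, -21.6). Tangency of A1 to both parallel lines with radius 7.4 puts C and B at G ± 7.4·n: C = (5.84, 4.55), B = (-5.84, -4.55). Equal radii place H and M the same way about T: H = T + 7.4·n = (22.7, -17.1), M = T − 7.4·n = (11.0, -26.2). Then |GM| = |M − G| = 28.4.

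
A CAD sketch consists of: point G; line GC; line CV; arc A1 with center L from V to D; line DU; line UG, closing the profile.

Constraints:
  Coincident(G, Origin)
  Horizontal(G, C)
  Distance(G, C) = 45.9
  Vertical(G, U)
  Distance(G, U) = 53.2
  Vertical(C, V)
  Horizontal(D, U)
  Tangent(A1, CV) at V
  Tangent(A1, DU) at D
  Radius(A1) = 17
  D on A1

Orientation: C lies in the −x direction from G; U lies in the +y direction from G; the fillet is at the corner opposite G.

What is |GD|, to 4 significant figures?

60.54

G is at the origin; GC is horizontal with |GC| = 45.9 and C on the −x side, so C = (-45.90, 0.000). G and U share the same x with |GU| = 53.2 and U on the +y side, so U = (0.000, 53.20). The virtual corner opposite G is at (-45.90, 53.20). A1 meets CV tangentially, so LV is at right angles to CV and since A1 is tangent to DU there, LD ⟂ DU, with radius 17.0, so the center L sits 17.0 in from both sides at L = (-28.90, 36.20). That places the tangent points at V = (-45.90, 36.20) on CV and D = (-28.90, 53.20) on DU. Then |GD| = |D − G| = 60.54.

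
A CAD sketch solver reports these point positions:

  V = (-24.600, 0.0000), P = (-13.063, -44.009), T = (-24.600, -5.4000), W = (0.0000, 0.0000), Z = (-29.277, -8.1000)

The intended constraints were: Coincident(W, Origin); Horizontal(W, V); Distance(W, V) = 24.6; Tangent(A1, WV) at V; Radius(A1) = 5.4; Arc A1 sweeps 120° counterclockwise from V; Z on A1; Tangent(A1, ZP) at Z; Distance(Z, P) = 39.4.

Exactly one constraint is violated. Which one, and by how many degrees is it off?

Tangent(A1, ZP) at Z — off by 5.70°.

W = (0.00, 0.00) ✓; W.y = 0.00, V.y = 0.00 ✓; |WV| = 24.60 ✓; ∠(TV, VW) = 90.00° ✓; |TV| = 5.400 ✓; bearing(T→Z) − bearing(T→V) = 120.0° ✓; |TZ| = 5.400 ✓; ∠(TZ, ZP) = 95.70° ✗; |ZP| = 39.40 ✓.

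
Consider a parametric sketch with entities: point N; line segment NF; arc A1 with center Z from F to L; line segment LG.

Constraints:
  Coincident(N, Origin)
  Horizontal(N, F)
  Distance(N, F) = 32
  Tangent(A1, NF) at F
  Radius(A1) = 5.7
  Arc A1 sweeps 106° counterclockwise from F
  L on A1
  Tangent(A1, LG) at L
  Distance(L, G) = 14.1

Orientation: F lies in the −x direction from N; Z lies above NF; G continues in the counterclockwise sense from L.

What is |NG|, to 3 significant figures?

36.9

N is at the origin; NF is horizontal with |NF| = 32.0 and F on the −x side, so F = (-32.0, 0.00). Tangency of A1 to NF means the radius ZF is perpendicular to NF, so Z = F + (0, 5.7) = (-32.0, 5.70). On A1, F sits at bearing -90° from Z; a 106° counterclockwise sweep puts L at bearing 16°, so L = Z + 5.7·(cos 16°, sin 16°) = (-26.5, 7.27). The tangent condition forces ZL to be normal to LG, so LG runs along (−sin 16°, cos 16°); with |LG| = 14.1, G = (-30.4, 20.8). Then |NG| = |G − N| = 36.9.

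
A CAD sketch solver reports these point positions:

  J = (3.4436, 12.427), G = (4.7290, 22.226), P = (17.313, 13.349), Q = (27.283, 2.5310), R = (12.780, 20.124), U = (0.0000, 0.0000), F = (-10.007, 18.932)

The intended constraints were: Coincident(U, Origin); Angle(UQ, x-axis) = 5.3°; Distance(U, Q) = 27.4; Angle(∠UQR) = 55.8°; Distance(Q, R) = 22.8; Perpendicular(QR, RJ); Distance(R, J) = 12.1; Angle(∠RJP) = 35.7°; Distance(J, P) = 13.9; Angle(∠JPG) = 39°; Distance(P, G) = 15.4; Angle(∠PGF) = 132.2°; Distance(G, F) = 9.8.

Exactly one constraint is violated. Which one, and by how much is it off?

Distance(G, F) = 9.8 — off by 5.30.

U = (0.00, 0.00) ✓; UQ at 5.300° ✓; |UQ| = 27.40 ✓; ∠UQR = 55.80° ✓; |QR| = 22.80 ✓; ∠(QR, RJ) = 90.00° ✓; |RJ| = 12.10 ✓; ∠RJP = 35.70° ✓; |JP| = 13.90 ✓; ∠JPG = 39.00° ✓; |PG| = 15.40 ✓; ∠PGF = 132.2° ✓; |GF| = 15.10 ✗.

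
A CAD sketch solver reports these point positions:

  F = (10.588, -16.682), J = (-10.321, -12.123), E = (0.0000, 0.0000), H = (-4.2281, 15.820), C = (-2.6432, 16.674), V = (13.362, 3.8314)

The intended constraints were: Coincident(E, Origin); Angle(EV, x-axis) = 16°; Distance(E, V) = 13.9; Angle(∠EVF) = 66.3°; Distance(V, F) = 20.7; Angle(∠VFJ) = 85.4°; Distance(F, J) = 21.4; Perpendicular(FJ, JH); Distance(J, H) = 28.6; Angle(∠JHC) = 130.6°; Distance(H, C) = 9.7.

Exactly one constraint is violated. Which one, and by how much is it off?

Distance(H, C) = 9.7 — off by 7.90.

E = (0.00, 0.00) ✓; EV at 16.00° ✓; |EV| = 13.90 ✓; ∠EVF = 66.30° ✓; |VF| = 20.70 ✓; ∠VFJ = 85.40° ✓; |FJ| = 21.40 ✓; ∠(FJ, JH) = 90.00° ✓; |JH| = 28.60 ✓; ∠JHC = 130.6° ✓; |HC| = 1.800 ✗.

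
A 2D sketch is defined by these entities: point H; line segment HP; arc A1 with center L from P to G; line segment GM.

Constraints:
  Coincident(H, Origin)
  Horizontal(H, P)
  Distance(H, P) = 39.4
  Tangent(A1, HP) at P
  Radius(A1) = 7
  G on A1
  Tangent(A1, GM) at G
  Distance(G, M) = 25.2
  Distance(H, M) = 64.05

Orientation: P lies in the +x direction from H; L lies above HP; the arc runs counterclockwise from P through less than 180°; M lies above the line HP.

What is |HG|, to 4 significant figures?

45.26

H is at the origin; H and P share the same y with |HP| = 39.4 and P on the +x side, so P = (39.40, 0.000). The tangent condition forces LP to be normal to HP, so L = P + (0, 7) = (39.40, 7.000). Since LG ⟂ GM (tangency), |LM| = √(7.0² + 25.2²) = 26.15 regardless of where G sits on A1. So M lies on both circle(H, 64.05) and circle(L, 26.15); the above-HP intersection is M = (59.48, 23.76). G is the foot of the tangent from M: G = (45.16, 3.022).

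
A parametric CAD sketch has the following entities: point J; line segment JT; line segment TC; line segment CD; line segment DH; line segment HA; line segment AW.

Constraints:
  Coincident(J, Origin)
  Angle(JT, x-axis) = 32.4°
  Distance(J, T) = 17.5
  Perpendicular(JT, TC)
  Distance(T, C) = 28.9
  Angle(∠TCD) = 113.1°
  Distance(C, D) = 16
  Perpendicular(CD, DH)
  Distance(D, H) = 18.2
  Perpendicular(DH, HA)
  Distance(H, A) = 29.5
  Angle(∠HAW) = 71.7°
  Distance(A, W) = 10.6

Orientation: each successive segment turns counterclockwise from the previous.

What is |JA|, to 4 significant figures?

23.79

CD is perpendicular to DH, so DH runs at -80.70°; with |DH| = 18.2, H = (-13.56, 13.23). DH is perpendicular to HA, so HA runs at 9.300°; with |HA| = 29.5, A = (15.55, 18.00). Then |JA| = |A − J| = 23.79.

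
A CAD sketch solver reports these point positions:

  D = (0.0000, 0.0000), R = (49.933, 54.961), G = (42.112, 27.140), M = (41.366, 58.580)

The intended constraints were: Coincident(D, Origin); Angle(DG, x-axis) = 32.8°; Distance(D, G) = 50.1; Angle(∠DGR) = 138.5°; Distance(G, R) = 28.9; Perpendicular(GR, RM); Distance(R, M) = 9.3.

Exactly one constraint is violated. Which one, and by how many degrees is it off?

Perpendicular(GR, RM) — off by 7.20°.

D = (0.00, 0.00) ✓; DG at 32.80° ✓; |DG| = 50.10 ✓; ∠DGR = 138.5° ✓; |GR| = 28.90 ✓; ∠(GR, RM) = 82.80° ✗; |RM| = 9.300 ✓.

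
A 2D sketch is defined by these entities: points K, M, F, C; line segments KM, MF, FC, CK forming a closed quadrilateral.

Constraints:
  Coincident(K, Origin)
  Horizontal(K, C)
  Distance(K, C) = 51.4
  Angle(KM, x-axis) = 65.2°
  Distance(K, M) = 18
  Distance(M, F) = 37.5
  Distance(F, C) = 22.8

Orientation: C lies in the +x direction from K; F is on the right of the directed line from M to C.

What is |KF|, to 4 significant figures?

34.24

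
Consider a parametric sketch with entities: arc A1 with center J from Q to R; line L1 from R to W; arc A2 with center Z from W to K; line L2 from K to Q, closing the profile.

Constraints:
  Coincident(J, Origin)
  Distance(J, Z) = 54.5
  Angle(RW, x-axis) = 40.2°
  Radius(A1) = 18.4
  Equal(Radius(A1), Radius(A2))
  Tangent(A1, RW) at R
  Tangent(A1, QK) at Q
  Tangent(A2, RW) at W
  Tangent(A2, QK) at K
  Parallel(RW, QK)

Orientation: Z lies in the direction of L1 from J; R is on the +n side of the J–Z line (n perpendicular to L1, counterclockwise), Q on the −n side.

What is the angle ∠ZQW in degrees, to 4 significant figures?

15.37°

The slot axis is L1's direction at 40.2°, so u = (cos 40.2°, sin 40.2°) = (0.7638, 0.6455) and n = (−sin 40.2°, cos 40.2°) = (-0.6455, 0.7638). J is at the origin and Z lies 54.5 along u from J, so Z = 54.5·u = (41.63, 35.18). Tangency of A1 to both parallel lines with radius 18.4 puts R and Q at J ± 18.4·n: R = (-11.88, 14.05), Q = (11.88, -14.05). Equal radii place W and K the same way about Z: W = Z + 18.4·n = (29.75, 49.23), K = Z − 18.4·n = (53.50, 21.12). Then cos ∠ZQW = QZ·QW / (|QZ||QW|), giving 15.37°.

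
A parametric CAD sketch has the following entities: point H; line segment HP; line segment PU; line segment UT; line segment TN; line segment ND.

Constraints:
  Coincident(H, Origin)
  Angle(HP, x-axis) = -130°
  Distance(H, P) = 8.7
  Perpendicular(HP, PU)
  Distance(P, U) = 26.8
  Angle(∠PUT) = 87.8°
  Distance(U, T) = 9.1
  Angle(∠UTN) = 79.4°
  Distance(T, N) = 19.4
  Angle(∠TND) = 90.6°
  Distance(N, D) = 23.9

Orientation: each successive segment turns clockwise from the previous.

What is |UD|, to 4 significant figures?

23.38

∠UTN = 79.4° gives TN at -52.80° from the x-axis; with |TN| = 19.4, N = (-8.280, 1.851). ∠TND = 90.6° gives ND at -142.2° from the x-axis; with |ND| = 23.9, D = (-27.17, -12.80). Then |UD| = |D − U| = 23.38.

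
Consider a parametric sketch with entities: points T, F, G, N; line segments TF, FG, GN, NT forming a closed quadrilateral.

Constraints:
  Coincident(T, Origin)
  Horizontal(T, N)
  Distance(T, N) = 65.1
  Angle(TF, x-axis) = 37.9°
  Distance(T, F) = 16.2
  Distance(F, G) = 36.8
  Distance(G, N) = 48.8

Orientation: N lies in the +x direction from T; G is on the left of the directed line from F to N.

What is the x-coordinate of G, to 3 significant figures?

35.6

Checks: |FG| = 36.80 ✓; |GN| = 48.80 ✓.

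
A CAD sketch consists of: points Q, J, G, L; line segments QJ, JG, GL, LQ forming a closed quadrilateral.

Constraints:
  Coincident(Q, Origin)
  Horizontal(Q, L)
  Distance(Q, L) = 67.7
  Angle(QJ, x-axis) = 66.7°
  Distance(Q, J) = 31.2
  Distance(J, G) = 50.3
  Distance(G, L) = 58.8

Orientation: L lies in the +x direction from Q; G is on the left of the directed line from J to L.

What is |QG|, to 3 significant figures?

78.5

Q is at the origin; QL is horizontal with |QL| = 67.7 and L in +x, so L = (67.7, 0). QJ runs at 66.7° with |QJ| = 31.2, so J = (12.3, 28.7). G is determined by |JG| = 50.3 and |GL| = 58.8 together: it lies at the intersection of circle(J, 50.3) and circle(L, 58.8). With |JL| = 62.3, the foot of the radical line on JL is 23.7 from J and the perpendicular offset is √(50.3² − 23.7²) = 44.4. Taking the left-of-JL solution: G = (53.8, 57.1).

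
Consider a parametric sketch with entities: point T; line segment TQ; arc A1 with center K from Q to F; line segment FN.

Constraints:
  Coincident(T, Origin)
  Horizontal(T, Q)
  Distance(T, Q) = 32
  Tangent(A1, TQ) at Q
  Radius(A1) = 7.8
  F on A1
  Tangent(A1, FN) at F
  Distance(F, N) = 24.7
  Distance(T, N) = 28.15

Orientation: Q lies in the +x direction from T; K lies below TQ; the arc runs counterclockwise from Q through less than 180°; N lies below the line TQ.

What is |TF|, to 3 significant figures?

25.6

Checks: |KF| = 7.800 ✓; ∠(KF, FN) = 90.00° ✓; |FN| = 24.70 ✓; |TN| = 28.15 ✓.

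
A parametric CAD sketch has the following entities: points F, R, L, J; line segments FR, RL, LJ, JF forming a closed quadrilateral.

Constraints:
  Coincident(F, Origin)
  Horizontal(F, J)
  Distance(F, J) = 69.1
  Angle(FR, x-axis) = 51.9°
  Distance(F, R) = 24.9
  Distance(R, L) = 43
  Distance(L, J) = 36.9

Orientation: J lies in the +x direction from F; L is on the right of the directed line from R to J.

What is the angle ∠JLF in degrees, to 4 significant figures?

125.5°

Checks: |RL| = 43.00 ✓; |LJ| = 36.90 ✓.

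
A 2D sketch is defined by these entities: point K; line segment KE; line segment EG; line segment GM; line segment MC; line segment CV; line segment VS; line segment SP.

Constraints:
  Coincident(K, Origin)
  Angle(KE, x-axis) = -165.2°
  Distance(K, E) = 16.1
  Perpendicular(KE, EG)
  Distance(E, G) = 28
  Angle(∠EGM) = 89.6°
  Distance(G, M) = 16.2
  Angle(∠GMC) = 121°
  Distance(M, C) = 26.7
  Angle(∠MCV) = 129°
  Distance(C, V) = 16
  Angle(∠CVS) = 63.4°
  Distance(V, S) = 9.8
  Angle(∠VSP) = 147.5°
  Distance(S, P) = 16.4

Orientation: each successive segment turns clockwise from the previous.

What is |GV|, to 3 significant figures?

45.1

∠GMC = 121.0° gives MC at -44.6° from the x-axis; with |MC| = 26.7, C = (12.0, 8.24). ∠MCV = 129.0° gives CV at -95.6° from the x-axis; with |CV| = 16.0, V = (10.4, -7.68). Then |GV| = |V − G| = 45.1.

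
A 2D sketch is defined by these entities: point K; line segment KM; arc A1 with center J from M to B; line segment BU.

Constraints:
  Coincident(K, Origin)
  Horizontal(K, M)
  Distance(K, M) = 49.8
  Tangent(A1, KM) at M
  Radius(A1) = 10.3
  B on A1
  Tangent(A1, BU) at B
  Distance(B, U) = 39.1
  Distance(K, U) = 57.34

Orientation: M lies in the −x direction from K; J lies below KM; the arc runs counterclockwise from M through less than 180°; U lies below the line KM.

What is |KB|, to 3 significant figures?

60.2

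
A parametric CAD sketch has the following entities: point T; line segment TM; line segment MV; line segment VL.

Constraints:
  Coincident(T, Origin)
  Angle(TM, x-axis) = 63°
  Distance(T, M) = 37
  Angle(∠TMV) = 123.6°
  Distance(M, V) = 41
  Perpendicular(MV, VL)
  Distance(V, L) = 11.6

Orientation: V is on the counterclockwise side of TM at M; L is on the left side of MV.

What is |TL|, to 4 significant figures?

64.41

T is at the origin; TM runs at 63.0° with length 37.0, so M = 37.0·(cos 63.0°, sin 63.0°) = (16.80, 32.97). ∠TMV = 123.6°, so MV runs at 63.0° + (180° − 123.6°) = 119.4° from the x-axis; with |MV| = 41.0, V = M + 41.0·(cos 119.4°, sin 119.4°) = (-3.329, 68.69). The perpendicularity gives VL at right angles to MV; with |VL| = 11.6 on the left of MV, L = V + 11.6·(-0.8712, -0.4909) = (-13.44, 62.99). Then |TL| = |L − T| = 64.41.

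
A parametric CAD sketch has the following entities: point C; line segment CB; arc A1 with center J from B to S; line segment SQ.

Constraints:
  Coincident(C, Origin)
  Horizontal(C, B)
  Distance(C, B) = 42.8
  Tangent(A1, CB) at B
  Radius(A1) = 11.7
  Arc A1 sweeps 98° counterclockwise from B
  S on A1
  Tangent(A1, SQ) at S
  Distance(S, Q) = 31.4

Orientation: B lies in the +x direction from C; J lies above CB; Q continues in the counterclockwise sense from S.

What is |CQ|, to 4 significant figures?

66.90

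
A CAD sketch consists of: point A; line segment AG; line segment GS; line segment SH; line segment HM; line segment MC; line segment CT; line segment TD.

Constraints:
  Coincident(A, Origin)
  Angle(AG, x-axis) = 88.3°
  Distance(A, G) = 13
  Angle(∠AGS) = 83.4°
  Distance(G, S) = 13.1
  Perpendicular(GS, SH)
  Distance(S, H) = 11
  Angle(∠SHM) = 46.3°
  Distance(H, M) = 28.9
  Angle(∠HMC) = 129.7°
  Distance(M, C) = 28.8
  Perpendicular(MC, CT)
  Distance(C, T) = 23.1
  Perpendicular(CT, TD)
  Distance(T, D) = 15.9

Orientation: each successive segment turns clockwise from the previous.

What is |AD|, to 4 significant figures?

36.23

MC ⟂ CT, so CT runs at -12.30°; with |CT| = 23.1, T = (22.67, 46.21). The perpendicularity gives TD at right angles to CT, so TD runs at -102.3°; with |TD| = 15.9, D = (19.29, 30.67). Then |AD| = |D − A| = 36.23.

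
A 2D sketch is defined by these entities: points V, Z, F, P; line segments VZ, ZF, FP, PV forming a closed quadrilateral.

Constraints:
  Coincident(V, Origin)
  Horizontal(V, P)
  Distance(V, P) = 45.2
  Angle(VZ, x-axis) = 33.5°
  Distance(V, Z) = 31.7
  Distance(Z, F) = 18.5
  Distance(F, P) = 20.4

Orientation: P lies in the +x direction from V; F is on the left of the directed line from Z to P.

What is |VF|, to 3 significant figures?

49.1

Checks: |ZF| = 18.50 ✓; |FP| = 20.40 ✓.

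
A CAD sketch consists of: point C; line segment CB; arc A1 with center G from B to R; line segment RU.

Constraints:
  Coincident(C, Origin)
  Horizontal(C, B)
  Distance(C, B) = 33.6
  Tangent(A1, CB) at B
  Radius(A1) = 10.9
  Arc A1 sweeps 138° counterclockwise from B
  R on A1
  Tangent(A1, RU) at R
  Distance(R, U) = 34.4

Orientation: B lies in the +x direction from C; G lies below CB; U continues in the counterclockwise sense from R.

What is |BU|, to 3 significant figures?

45.8

C is at the origin; C and B share the same y with |CB| = 33.6 and B on the +x side, so B = (33.6, 0.00). The tangent condition forces GB to be normal to CB, so G = B + (0, -10.9) = (33.6, -10.9). On A1, B sits at bearing 90° from G; a 138° counterclockwise sweep puts R at bearing 228°, so R = G + 10.9·(cos 228°, sin 228°) = (26.3, -19.0). Tangency of A1 to RU means the radius GR is perpendicular to RU, so RU runs along (−sin 228°, cos 228°); with |RU| = 34.4, U = (51.9, -42.0). Then |BU| = |U − B| = 45.8.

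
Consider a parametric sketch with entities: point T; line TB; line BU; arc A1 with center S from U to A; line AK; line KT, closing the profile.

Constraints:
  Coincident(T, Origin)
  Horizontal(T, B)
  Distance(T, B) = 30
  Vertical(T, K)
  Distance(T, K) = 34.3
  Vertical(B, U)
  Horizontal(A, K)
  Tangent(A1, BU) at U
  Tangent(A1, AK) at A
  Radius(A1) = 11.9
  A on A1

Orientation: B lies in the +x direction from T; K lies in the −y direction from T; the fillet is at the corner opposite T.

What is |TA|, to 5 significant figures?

38.783

T is at the origin; T and B share the same y with |TB| = 30.0 and B on the +x side, so B = (30.000, 0.0000). TK is vertical with |TK| = 34.3 and K on the −y side, so K = (0.0000, -34.300). The virtual corner opposite T is at (30.000, -34.300). Tangency of A1 to BU means the radius SU is perpendicular to BU and A1 meets AK tangentially, so SA is at right angles to AK, with radius 11.9, so the center S sits 11.9 in from both sides at S = (18.100, -22.400). That places the tangent points at U = (30.000, -22.400) on BU and A = (18.100, -34.300) on AK. Then |TA| = |A − T| = 38.783.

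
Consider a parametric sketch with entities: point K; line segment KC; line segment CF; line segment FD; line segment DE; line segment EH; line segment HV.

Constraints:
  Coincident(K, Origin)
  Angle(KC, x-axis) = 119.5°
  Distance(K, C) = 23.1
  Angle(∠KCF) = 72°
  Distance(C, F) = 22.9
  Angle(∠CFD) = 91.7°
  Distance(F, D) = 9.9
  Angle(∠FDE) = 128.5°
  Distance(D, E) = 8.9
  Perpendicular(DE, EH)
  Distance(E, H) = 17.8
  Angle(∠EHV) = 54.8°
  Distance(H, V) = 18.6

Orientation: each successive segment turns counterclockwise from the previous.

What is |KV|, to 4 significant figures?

27.02

The perpendicularity gives EH at right angles to DE, so EH runs at 97.30°; with |EH| = 17.8, H = (-13.18, 15.11). ∠EHV = 54.8° gives HV at -137.5° from the x-axis; with |HV| = 18.6, V = (-26.90, 2.540). Then |KV| = |V − K| = 27.02.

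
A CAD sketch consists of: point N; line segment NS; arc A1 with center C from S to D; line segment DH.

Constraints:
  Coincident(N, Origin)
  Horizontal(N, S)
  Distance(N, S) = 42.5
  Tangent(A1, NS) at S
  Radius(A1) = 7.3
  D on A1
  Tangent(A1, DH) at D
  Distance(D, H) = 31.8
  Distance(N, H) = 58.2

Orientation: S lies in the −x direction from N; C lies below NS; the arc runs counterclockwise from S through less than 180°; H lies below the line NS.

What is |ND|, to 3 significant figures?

50.4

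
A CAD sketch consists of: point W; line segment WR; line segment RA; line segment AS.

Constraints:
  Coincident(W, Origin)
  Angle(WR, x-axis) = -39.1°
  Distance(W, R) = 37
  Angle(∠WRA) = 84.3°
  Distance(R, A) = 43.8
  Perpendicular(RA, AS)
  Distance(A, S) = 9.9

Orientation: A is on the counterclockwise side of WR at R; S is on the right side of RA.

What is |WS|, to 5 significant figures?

61.583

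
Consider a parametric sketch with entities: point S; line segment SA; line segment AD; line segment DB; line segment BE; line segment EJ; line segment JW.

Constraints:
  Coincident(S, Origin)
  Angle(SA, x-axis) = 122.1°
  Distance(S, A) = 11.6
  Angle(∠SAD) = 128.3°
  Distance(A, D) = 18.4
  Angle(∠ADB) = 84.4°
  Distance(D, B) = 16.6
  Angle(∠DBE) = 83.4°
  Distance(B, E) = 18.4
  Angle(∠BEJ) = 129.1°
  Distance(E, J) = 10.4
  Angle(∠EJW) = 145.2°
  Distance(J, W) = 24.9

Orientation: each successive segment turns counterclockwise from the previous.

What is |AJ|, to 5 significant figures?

6.7969

S is at the origin; SA runs at 122.1° with length 11.6, so A = (-6.1642, 9.8266). ∠SAD = 128.3° gives AD at 173.80° from the x-axis; with |AD| = 18.4, D = (-24.457, 11.814). ∠ADB = 84.4° gives DB at -90.600° from the x-axis; with |DB| = 16.6, B = (-24.630, -4.7853). ∠DBE = 83.4° gives BE at 6.0000° from the x-axis; with |BE| = 18.4, E = (-6.3312, -2.8620). ∠BEJ = 129.1° gives EJ at 56.900° from the x-axis; with |EJ| = 10.4, J = (-0.65177, 5.8503). Then |AJ| = |J − A| = 6.7969.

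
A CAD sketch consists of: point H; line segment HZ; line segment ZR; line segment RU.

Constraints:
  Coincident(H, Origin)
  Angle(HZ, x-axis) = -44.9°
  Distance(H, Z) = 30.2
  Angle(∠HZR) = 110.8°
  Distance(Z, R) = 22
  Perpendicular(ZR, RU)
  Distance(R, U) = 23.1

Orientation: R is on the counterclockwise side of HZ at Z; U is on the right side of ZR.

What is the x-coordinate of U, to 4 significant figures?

50.95

H is at the origin; HZ runs at -44.9° with length 30.2, so Z = 30.2·(cos -44.9°, sin -44.9°) = (21.39, -21.32). ∠HZR = 110.8°, so ZR runs at -44.9° + (180° − 110.8°) = 24.30° from the x-axis; with |ZR| = 22.0, R = Z + 22.0·(cos 24.30°, sin 24.30°) = (41.44, -12.26). The perpendicularity gives RU at right angles to ZR; with |RU| = 23.1 on the right of ZR, U = R + 23.1·(0.4115, -0.9114) = (50.95, -33.32). So U.x = 50.95.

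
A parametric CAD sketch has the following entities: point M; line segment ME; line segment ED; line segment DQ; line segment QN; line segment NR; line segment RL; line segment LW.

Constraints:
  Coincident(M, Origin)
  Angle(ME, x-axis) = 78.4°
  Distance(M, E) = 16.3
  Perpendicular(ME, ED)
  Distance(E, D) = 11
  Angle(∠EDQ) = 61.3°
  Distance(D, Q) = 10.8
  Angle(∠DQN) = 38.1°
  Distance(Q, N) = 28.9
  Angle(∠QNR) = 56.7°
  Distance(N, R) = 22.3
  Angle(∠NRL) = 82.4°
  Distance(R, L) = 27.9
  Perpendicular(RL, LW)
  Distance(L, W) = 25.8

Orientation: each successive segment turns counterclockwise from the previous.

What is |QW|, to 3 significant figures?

22.8

M is at the origin; ME runs at 78.4° with length 16.3, so E = (3.28, 16.0). ME is perpendicular to ED, so ED runs at 168°; with |ED| = 11.0, D = (-7.50, 18.2). ∠EDQ = 61.3° gives DQ at -72.9° from the x-axis; with |DQ| = 10.8, Q = (-4.32, 7.86). ∠DQN = 38.1° gives QN at 69.0° from the x-axis; with |QN| = 28.9, N = (6.03, 34.8). ∠QNR = 56.7° gives NR at -168° from the x-axis; with |NR| = 22.3, R = (-15.8, 30.1). ∠NRL = 82.4° gives RL at -70.1° from the x-axis; with |RL| = 27.9, L = (-6.26, 3.85). RL is perpendicular to LW, so LW runs at 19.9°; with |LW| = 25.8, W = (18.0, 12.6). Then |QW| = |W − Q| = 22.8.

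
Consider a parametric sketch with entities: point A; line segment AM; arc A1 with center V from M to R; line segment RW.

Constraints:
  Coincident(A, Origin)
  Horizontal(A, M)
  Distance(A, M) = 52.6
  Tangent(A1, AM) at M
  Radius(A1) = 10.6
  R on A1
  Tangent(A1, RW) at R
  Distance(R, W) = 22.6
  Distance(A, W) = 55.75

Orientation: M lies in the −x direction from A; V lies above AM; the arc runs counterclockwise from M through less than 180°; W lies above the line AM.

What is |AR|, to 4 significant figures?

43.61

A is at the origin; A and M share the same y with |AM| = 52.6 and M on the −x side, so M = (-52.60, 0.000). The tangent condition forces VM to be normal to AM, so V = M + (0, 10.6) = (-52.60, 10.60). Since VR ⟂ RW (tangency), |VW| = √(10.6² + 22.6²) = 24.96 regardless of where R sits on A1. So W lies on both circle(A, 55.75) and circle(V, 24.96); the above-AM intersection is W = (-44.12, 34.08). R is the foot of the tangent from W: R = (-42.04, 11.57).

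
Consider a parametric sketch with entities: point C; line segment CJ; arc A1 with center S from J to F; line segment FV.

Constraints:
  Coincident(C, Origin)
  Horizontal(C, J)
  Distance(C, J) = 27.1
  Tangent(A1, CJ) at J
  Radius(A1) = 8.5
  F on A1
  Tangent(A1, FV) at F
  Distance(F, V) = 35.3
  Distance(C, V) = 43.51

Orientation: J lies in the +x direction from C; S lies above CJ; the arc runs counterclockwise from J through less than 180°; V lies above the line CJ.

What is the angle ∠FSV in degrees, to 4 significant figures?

76.46°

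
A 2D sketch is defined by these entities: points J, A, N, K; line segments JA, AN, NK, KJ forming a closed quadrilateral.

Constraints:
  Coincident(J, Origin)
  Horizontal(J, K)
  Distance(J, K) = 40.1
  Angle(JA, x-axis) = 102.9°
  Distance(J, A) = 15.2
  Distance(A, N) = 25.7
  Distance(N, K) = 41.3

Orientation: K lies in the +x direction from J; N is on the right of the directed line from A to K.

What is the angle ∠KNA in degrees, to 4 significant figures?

83.10°

Checks: |AN| = 25.70 ✓; |NK| = 41.30 ✓.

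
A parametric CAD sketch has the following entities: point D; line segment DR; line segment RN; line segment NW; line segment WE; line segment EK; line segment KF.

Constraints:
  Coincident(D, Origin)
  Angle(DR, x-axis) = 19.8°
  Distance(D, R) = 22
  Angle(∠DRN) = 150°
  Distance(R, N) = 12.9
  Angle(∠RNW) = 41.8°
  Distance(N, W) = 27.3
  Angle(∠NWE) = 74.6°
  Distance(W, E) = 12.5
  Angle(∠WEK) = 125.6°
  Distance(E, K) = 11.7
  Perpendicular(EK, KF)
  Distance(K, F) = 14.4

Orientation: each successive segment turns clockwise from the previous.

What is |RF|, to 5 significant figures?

6.2275

D is at the origin; DR runs at 19.8° with length 22.0, so R = (20.699, 7.4522). ∠DRN = 150.0° gives RN at -10.200° from the x-axis; with |RN| = 12.9, N = (33.396, 5.1678). ∠RNW = 41.8° gives NW at -148.40° from the x-axis; with |NW| = 27.3, W = (10.143, -9.1370). ∠NWE = 74.6° gives WE at 106.20° from the x-axis; with |WE| = 12.5, E = (6.6560, 2.8667). ∠WEK = 125.6° gives EK at 51.800° from the x-axis; with |EK| = 11.7, K = (13.891, 12.061). The perpendicularity gives KF at right angles to EK, so KF runs at -38.200°; with |KF| = 14.4, F = (25.208, 3.1561). Then |RF| = |F − R| = 6.2275.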